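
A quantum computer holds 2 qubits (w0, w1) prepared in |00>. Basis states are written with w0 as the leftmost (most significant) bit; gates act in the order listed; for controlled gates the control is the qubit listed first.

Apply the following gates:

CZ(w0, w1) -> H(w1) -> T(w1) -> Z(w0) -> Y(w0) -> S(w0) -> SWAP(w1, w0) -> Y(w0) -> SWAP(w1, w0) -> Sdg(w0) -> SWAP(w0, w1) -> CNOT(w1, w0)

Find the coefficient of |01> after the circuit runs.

|01> carries amplitude -sqrt(2)/2 in the final state.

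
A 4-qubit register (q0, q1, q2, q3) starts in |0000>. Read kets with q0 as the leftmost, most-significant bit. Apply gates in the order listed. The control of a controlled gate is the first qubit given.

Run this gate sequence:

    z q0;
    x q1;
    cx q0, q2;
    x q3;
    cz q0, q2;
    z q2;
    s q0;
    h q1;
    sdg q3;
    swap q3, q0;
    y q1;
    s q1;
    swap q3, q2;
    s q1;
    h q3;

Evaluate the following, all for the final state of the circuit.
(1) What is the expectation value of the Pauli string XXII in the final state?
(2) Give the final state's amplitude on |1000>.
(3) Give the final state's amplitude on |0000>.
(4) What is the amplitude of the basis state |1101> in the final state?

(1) In the final state, XXII has expectation 0.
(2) The amplitude on |1000> is 1/2.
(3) The final state's coefficient on |0000> equals 0.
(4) The final state's coefficient on |1101> equals -1/2.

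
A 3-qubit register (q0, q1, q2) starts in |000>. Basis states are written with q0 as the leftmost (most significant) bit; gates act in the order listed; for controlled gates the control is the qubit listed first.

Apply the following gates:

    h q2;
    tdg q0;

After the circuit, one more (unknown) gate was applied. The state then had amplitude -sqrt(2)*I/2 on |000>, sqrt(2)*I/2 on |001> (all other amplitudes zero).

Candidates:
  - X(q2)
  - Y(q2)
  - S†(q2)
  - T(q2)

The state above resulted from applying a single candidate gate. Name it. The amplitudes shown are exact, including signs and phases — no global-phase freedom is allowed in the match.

The unique candidate consistent with the amplitudes is Y(q2).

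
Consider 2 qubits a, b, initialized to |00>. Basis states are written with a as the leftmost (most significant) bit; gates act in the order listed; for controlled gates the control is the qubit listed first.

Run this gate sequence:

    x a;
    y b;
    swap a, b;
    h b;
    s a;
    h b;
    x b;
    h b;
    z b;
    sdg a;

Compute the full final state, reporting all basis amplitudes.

The final amplitudes are 0 on |00>, 0 on |01>, sqrt(2)*I/2 on |10>, -sqrt(2)*I/2 on |11>. Key observation: gates 6-9 undo each other exactly, leaving only the rest of the circuit to track.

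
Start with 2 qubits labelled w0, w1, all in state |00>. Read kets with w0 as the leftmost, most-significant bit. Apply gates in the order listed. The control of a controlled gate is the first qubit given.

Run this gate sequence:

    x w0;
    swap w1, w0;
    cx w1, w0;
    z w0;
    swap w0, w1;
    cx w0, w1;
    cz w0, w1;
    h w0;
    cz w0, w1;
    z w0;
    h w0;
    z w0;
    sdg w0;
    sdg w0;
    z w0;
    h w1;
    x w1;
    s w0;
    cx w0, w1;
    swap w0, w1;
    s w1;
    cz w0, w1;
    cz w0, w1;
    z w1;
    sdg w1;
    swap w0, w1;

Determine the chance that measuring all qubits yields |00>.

A full measurement returns |00> with probability 1/2.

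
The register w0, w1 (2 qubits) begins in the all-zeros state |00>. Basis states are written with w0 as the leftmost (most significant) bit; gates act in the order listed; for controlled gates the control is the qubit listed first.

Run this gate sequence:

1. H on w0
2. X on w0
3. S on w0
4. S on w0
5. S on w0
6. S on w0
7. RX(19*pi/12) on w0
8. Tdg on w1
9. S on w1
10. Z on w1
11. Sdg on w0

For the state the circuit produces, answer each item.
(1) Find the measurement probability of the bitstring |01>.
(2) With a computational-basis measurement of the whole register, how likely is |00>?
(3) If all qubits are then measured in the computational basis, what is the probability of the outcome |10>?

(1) A full measurement returns |01> with probability 0. Key observation: steps 3-6 multiply out to the identity, so the circuit reduces to the remaining gates.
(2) The probability of measuring |00> is 1/2.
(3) The probability of measuring |10> is 1/2.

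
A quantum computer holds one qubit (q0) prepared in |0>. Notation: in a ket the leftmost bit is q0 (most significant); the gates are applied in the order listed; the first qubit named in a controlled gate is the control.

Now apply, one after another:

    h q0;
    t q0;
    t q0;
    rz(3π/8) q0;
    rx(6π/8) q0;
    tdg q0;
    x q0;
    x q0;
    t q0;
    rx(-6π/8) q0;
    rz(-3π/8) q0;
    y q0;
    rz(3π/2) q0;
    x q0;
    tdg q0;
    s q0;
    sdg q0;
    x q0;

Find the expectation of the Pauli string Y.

The observable Y averages to sqrt(2)/2. Key observation: gates 4-11 undo each other exactly, leaving only the rest of the circuit to track.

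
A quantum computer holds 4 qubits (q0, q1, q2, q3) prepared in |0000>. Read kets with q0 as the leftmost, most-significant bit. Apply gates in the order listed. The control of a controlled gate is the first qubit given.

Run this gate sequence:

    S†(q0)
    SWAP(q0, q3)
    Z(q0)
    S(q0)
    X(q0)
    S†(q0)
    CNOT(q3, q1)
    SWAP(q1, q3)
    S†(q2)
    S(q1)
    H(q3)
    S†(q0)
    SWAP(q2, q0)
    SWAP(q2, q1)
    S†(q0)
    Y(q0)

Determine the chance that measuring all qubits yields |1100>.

Outcome |1100> occurs with probability 1/2.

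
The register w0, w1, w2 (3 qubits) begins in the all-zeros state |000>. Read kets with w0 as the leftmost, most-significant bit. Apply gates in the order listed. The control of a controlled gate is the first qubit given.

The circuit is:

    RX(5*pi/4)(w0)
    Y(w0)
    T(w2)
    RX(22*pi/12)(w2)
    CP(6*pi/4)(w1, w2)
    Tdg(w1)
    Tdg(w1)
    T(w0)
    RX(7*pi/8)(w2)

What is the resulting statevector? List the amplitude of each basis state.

The final amplitudes are -sqrt(2)*sqrt(sqrt(2)/4 + 1/2)*sin(7*pi/16)/4 + sqrt(2)*sqrt(sqrt(2)/4 + 1/2)*cos(7*pi/16)/4 + sqrt(6)*sqrt(sqrt(2)/4 + 1/2)*cos(7*pi/16)/4 + sqrt(6)*sqrt(sqrt(2)/4 + 1/2)*sin(7*pi/16)/4 on |000>, -sqrt(6)*I*sqrt(sqrt(2)/4 + 1/2)*sin(7*pi/16)/4 - sqrt(2)*I*sqrt(sqrt(2)/4 + 1/2)*sin(7*pi/16)/4 - sqrt(2)*I*sqrt(sqrt(2)/4 + 1/2)*cos(7*pi/16)/4 + sqrt(6)*I*sqrt(sqrt(2)/4 + 1/2)*cos(7*pi/16)/4 on |001>, 0 on |010>, 0 on |011>, -sqrt(2)*I*sqrt(1/2 - sqrt(2)/4)*exp(I*pi/4)*sin(7*pi/16)/4 + sqrt(2)*I*sqrt(1/2 - sqrt(2)/4)*exp(I*pi/4)*cos(7*pi/16)/4 + sqrt(6)*I*sqrt(1/2 - sqrt(2)/4)*exp(I*pi/4)*cos(7*pi/16)/4 + sqrt(6)*I*sqrt(1/2 - sqrt(2)/4)*exp(I*pi/4)*sin(7*pi/16)/4 on |100>, -sqrt(6)*sqrt(1/2 - sqrt(2)/4)*exp(I*pi/4)*cos(7*pi/16)/4 + sqrt(2)*sqrt(1/2 - sqrt(2)/4)*exp(I*pi/4)*cos(7*pi/16)/4 + sqrt(2)*sqrt(1/2 - sqrt(2)/4)*exp(I*pi/4)*sin(7*pi/16)/4 + sqrt(6)*sqrt(1/2 - sqrt(2)/4)*exp(I*pi/4)*sin(7*pi/16)/4 on |101>, 0 on |110>, 0 on |111>.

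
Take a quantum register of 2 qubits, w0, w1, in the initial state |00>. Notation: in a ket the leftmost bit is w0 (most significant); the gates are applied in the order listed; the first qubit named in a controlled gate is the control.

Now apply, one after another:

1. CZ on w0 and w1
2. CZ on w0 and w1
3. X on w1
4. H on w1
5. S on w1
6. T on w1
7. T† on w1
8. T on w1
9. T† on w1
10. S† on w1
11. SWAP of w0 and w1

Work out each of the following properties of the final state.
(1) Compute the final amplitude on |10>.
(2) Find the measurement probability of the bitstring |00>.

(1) The amplitude on |10> is -sqrt(2)/2. Key observation: the block from step 5 through step 10 cancels to the identity and can be dropped.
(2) The probability of measuring |00> is 1/2.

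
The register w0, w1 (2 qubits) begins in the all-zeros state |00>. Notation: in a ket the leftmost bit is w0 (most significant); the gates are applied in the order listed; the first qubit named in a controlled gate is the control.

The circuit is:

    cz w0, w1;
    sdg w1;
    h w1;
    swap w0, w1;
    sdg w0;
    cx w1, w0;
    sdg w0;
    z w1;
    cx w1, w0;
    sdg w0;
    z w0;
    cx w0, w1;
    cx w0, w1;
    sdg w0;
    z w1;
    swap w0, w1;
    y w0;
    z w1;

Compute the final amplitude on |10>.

|10> carries amplitude sqrt(2)*I/2 in the final state. Key observation: the block from step 12 through step 13 cancels to the identity and can be dropped.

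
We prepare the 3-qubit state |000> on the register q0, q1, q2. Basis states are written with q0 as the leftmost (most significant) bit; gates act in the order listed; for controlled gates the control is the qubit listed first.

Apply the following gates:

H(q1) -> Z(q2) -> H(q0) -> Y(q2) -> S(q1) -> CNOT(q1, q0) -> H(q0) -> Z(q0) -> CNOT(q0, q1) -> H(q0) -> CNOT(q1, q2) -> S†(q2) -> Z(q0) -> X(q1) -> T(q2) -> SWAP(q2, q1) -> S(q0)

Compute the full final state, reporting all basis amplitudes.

The resulting statevector has amplitude -1/2 on |000>, 0 on |001>, 0 on |010>, exp(I*pi/4)/2 on |011>, I/2 on |100>, 0 on |101>, 0 on |110>, -exp(3*I*pi/4)/2 on |111>.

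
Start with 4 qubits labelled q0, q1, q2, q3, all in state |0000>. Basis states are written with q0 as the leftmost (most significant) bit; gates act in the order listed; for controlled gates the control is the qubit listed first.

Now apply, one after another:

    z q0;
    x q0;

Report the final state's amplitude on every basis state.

After the circuit, the state carries amplitude 1 on |1000>, and 0 on every other basis state.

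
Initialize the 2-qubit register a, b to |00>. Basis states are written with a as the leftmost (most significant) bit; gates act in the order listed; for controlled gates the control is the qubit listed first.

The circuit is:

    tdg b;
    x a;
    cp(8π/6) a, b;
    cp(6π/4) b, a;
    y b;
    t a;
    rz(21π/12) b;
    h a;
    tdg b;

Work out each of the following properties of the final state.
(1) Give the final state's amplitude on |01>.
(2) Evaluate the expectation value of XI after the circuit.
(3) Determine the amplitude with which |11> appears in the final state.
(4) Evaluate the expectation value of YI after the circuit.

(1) The amplitude on |01> is -sqrt(2)*exp(3*I*pi/8)/2.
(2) The expectation value of XI is -1.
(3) |11> carries amplitude sqrt(2)*exp(3*I*pi/8)/2 in the final state.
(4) In the final state, YI has expectation 0.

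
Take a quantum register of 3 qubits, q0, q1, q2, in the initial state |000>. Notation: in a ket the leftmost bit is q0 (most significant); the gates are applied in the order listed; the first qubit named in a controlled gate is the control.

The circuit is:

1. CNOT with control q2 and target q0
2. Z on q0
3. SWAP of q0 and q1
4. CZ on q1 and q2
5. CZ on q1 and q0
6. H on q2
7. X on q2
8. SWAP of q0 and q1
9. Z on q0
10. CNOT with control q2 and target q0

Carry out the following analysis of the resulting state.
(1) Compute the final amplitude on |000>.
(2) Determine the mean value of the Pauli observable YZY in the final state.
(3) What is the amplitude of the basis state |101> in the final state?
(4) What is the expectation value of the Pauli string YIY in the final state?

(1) |000> carries amplitude sqrt(2)/2 in the final state.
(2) The observable YZY averages to -1.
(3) |101> carries amplitude sqrt(2)/2 in the final state.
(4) The expectation value of YIY is -1.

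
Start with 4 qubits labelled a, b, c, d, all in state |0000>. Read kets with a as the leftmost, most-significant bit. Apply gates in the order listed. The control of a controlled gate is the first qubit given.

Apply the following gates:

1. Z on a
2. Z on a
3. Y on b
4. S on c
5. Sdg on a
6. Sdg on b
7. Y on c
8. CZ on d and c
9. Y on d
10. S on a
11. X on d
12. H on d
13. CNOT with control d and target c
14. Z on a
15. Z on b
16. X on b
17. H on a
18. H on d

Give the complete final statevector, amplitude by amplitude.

After the circuit, the state carries amplitude sqrt(2)/4 on |0000>, -sqrt(2)/4 on |0001>, sqrt(2)/4 on |0010>, sqrt(2)/4 on |0011>, 0 on |0100>, 0 on |0101>, 0 on |0110>, 0 on |0111>, sqrt(2)/4 on |1000>, -sqrt(2)/4 on |1001>, sqrt(2)/4 on |1010>, sqrt(2)/4 on |1011>, 0 on |1100>, 0 on |1101>, 0 on |1110>, 0 on |1111>.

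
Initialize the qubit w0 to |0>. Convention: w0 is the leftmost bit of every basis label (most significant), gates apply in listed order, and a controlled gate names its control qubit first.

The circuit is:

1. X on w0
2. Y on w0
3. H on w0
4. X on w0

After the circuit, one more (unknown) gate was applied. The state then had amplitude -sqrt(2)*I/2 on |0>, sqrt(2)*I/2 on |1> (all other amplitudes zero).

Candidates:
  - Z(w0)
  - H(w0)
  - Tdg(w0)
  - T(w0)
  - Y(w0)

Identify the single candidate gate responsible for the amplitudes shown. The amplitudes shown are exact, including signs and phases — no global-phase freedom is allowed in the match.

The unique candidate consistent with the amplitudes is Z(w0).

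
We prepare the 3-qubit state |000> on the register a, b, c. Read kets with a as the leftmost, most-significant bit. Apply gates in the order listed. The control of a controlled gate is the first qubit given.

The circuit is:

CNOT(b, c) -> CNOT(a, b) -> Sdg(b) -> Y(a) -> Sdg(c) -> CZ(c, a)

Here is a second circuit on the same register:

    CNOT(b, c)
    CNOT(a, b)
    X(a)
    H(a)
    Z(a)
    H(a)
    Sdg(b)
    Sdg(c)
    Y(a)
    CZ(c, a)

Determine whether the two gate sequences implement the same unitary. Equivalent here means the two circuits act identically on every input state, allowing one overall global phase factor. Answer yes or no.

Yes — the two circuits implement the same unitary up to a global phase.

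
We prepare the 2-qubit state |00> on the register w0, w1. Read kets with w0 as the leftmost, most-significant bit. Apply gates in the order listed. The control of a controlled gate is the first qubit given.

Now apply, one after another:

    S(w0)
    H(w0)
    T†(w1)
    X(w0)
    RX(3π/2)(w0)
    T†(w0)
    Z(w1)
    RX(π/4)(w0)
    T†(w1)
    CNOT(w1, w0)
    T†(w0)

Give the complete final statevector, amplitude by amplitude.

The final amplitudes are -(1 + I)*sqrt(sqrt(2) + 2)/4 + sqrt(2 - sqrt(2))*exp(3*I*pi/4)/4 + sqrt(2 - sqrt(2))*exp(I*pi/4)/4 on |00>, 0 on |01>, sqrt(2 - sqrt(2))*exp(3*I*pi/4)/4 + sqrt(2 - sqrt(2))*exp(I*pi/4)/4 + (-1 + I)*sqrt(sqrt(2) + 2)/4 on |10>, 0 on |11>.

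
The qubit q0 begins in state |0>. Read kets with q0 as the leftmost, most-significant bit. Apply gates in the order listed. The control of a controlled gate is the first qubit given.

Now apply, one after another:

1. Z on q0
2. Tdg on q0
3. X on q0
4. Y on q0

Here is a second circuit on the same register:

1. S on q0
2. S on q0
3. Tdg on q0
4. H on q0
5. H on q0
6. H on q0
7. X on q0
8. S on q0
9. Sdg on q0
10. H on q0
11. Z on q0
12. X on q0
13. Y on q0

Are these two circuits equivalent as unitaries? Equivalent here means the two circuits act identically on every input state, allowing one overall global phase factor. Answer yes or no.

Yes — the two circuits implement the same unitary up to a global phase.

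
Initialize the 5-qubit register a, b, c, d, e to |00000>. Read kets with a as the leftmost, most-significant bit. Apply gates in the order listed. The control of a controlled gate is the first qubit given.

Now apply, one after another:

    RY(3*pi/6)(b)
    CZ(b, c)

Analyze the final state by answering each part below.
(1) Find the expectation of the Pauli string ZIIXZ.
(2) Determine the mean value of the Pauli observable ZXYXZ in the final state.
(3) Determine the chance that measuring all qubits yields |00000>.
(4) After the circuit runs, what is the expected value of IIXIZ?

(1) In the final state, ZIIXZ has expectation 0.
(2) In the final state, ZXYXZ has expectation 0.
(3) The probability of measuring |00000> is 1/2.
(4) The expectation value of IIXIZ is 0.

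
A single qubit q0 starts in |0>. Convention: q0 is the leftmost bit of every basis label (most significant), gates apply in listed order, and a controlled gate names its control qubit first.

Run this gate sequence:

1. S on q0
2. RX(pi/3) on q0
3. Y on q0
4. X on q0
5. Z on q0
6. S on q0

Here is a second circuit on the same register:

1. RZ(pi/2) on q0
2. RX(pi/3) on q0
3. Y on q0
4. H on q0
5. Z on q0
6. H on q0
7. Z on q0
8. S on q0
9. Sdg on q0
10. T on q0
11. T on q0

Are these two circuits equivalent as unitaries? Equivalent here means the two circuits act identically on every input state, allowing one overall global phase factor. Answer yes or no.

Yes, they are equivalent — the unitaries differ by at most a global phase.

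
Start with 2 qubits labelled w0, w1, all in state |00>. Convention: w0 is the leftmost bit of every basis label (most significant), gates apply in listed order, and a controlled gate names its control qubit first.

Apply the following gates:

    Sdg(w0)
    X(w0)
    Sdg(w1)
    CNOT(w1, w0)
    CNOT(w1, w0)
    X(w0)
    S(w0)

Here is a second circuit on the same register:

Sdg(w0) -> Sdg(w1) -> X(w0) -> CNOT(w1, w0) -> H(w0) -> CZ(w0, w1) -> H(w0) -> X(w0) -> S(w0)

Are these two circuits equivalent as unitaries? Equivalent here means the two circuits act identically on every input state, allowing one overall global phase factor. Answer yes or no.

Yes: on every input state the two circuits agree up to one overall phase factor.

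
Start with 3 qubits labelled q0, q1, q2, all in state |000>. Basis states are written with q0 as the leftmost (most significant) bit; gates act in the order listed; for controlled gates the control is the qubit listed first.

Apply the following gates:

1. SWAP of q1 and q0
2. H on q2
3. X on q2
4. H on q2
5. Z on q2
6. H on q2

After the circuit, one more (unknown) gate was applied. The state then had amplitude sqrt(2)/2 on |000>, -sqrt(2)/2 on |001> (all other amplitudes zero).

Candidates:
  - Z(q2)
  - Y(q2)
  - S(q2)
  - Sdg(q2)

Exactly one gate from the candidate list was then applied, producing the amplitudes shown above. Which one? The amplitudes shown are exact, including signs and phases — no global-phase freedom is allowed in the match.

The unique candidate consistent with the amplitudes is Z(q2).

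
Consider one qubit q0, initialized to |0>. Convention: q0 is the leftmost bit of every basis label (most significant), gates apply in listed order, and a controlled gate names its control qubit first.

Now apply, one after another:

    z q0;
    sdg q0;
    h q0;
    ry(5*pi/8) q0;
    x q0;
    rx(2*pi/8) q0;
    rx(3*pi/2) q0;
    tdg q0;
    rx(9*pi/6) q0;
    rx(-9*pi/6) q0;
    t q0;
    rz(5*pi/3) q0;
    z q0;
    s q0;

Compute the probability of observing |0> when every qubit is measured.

Outcome |0> occurs with probability cos(5*pi/16)**2/2 + 2*sqrt(1/2 - sqrt(2)/4)*sqrt(sqrt(2)/4 + 1/2)*sin(5*pi/16)*cos(5*pi/16) + sin(5*pi/16)**2/2.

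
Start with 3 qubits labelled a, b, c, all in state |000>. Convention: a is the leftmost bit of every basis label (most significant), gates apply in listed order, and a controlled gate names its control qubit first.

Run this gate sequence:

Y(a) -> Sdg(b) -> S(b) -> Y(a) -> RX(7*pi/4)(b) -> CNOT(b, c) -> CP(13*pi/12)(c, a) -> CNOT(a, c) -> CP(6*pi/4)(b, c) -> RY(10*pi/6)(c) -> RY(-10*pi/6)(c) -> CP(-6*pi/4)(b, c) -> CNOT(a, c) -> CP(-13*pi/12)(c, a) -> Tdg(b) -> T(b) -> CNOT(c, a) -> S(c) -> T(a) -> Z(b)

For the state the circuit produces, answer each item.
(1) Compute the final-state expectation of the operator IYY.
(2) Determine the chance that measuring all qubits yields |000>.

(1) In the final state, IYY has expectation 0. Key observation: steps 7-14 multiply out to the identity, so the circuit reduces to the remaining gates.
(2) The probability of measuring |000> is sqrt(2)/4 + 1/2.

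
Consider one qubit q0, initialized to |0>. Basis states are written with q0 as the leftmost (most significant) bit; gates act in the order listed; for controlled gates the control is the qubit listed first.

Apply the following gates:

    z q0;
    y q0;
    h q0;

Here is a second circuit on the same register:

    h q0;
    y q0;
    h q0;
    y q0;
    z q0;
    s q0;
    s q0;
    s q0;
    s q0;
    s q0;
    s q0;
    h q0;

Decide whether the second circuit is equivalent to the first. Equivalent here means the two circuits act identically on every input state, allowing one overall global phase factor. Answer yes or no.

No: there is an input state on which the two circuits produce genuinely different outputs (not merely differing by a phase).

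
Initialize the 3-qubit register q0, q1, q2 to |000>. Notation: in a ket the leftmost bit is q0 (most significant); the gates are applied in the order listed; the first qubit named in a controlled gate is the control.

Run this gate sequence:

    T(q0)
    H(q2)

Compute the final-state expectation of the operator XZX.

The expectation value of XZX is 0.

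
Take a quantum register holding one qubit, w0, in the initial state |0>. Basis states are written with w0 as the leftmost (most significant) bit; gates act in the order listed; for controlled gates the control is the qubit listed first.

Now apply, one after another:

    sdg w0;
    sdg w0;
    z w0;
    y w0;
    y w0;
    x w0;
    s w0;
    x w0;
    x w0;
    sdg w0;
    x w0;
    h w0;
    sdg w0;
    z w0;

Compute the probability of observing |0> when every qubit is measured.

The probability of measuring |0> is 1/2.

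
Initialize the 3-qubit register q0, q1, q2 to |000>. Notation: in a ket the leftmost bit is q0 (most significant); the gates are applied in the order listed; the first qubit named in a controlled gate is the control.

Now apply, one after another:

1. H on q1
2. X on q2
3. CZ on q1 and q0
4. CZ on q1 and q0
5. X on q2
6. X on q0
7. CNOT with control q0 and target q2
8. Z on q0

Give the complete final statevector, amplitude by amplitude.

The final amplitudes are -sqrt(2)/2 on |101>, -sqrt(2)/2 on |111>, and 0 on every other basis state. Key observation: gates 2-5 undo each other exactly, leaving only the rest of the circuit to track.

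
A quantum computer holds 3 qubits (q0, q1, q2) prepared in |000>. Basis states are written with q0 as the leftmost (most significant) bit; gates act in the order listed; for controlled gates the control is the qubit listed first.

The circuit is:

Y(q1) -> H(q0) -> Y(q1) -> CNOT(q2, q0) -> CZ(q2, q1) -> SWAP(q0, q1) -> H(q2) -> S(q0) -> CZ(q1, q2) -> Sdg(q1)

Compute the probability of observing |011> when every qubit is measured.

The probability of measuring |011> is 1/4.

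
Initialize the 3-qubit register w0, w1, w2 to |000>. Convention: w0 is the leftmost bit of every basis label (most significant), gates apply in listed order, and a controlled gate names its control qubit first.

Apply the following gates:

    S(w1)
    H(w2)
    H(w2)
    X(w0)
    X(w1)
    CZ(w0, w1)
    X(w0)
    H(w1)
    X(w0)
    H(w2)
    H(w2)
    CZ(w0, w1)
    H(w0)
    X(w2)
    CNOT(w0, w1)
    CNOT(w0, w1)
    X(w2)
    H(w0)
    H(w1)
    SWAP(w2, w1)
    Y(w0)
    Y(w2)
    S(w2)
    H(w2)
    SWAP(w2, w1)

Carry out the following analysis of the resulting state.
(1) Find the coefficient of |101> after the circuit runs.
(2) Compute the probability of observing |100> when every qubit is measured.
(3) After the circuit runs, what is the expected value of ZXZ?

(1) The amplitude on |101> is 0.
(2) Outcome |100> occurs with probability 0.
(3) The observable ZXZ averages to -1.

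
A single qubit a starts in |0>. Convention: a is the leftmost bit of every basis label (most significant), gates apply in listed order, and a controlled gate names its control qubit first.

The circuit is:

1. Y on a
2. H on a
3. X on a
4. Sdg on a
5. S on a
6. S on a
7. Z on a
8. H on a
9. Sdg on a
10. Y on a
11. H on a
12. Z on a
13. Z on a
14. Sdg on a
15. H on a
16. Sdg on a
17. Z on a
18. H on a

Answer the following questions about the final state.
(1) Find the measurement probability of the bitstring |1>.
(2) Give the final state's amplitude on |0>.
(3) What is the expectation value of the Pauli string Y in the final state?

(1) Outcome |1> occurs with probability 1/2.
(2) The amplitude on |0> is sqrt(2)*I/2.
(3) The observable Y averages to -1.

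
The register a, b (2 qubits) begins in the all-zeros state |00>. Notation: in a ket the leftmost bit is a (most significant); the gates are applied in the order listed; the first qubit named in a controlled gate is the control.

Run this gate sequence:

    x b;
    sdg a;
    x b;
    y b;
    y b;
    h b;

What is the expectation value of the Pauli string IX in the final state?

The observable IX averages to 1.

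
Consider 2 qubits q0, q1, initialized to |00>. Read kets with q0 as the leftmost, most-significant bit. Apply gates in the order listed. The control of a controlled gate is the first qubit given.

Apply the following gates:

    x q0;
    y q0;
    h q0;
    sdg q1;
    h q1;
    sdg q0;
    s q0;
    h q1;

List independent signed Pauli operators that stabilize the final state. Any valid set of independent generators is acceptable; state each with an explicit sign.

One valid set of independent stabilizer generators is +XI, +IZ (any independent generating set of the same group is equally correct). Key observation: gates 5-8 undo each other exactly, leaving only the rest of the circuit to track.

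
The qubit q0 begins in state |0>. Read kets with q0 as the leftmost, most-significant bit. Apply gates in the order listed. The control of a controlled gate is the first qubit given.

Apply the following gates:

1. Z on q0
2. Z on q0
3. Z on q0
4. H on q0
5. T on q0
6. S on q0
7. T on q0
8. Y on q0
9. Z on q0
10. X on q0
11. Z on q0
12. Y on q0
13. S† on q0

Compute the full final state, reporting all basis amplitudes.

After the circuit, the state carries amplitude -sqrt(2)/2 on |0>, -sqrt(2)*I/2 on |1>.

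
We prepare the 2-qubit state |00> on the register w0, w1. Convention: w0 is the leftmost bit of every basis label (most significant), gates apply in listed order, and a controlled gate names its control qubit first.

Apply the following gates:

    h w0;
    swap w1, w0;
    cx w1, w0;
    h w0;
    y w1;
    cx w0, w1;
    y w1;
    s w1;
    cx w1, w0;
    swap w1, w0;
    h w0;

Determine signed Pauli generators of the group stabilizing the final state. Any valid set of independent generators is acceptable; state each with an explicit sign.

The final state is stabilized by the group generated by +YZ, +ZY; other independent generating sets are equally valid.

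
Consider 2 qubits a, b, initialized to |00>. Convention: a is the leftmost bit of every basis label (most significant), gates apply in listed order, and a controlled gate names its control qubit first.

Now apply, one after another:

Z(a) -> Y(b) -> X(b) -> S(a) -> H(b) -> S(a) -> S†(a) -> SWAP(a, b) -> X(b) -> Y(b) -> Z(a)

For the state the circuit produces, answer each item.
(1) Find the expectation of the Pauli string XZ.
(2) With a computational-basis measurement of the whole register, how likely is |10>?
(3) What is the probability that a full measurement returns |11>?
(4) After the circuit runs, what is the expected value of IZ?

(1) The observable XZ averages to -1.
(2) Outcome |10> occurs with probability 1/2.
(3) Outcome |11> occurs with probability 0.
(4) The observable IZ averages to 1.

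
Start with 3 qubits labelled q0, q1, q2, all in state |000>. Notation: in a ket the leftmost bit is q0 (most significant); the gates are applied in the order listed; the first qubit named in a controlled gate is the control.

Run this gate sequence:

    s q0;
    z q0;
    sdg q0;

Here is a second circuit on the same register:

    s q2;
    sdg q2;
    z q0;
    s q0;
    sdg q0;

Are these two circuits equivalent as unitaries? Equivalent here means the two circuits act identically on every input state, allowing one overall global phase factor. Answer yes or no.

Yes, they are equivalent — the unitaries differ by at most a global phase.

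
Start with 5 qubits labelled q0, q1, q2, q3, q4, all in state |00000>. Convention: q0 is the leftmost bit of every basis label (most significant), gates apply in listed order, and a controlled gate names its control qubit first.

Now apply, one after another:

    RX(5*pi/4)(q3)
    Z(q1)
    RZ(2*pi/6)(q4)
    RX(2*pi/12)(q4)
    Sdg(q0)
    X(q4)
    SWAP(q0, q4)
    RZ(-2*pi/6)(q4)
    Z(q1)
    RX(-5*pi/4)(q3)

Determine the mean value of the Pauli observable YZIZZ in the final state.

The expectation value of YZIZZ is 1/2.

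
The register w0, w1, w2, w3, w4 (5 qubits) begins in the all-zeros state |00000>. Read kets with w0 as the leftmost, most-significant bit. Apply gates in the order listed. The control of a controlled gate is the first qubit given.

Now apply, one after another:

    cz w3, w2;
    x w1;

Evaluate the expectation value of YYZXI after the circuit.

The observable YYZXI averages to 0.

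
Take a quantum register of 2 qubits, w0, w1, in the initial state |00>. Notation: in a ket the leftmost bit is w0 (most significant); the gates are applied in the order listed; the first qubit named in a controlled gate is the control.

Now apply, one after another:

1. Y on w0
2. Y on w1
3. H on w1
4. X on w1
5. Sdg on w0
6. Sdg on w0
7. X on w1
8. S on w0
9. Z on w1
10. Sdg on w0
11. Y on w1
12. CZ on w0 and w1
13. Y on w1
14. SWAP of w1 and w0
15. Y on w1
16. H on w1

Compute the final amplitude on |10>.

The amplitude on |10> is -I/2.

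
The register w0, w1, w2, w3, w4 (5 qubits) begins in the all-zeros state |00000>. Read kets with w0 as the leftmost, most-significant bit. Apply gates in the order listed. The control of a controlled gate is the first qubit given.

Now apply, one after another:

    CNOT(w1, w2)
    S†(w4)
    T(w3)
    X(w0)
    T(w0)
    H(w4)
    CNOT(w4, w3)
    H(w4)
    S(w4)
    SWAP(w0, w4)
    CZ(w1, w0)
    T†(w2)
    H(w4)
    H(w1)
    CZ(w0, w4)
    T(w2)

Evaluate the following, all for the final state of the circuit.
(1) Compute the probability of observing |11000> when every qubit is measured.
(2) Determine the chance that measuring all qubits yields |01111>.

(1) A full measurement returns |11000> with probability 1/16.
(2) A full measurement returns |01111> with probability 0.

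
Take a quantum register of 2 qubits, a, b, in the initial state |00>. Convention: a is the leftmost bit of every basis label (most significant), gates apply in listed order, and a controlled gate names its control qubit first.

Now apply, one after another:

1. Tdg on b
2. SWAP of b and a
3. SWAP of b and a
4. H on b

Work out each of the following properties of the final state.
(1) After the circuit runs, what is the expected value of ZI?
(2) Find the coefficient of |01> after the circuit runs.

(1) The expectation value of ZI is 1.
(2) The amplitude on |01> is sqrt(2)/2.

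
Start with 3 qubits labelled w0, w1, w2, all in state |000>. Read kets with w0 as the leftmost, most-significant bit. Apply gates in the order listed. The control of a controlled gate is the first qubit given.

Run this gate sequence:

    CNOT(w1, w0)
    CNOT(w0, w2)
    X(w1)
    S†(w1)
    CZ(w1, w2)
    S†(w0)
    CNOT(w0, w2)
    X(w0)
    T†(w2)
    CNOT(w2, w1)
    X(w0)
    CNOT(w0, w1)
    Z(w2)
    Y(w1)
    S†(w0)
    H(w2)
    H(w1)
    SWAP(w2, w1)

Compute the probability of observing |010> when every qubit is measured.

A full measurement returns |010> with probability 1/4.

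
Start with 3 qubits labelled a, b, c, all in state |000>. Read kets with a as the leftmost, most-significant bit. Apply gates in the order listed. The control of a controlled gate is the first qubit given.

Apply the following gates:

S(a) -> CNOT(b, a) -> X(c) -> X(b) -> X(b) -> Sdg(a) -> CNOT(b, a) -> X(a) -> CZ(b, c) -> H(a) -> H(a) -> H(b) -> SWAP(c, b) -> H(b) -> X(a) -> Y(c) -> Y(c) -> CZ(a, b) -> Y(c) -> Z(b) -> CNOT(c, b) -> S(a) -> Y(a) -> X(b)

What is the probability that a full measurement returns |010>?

A full measurement returns |010> with probability 0. Key observation: the block from step 4 through step 5 cancels to the identity and can be dropped.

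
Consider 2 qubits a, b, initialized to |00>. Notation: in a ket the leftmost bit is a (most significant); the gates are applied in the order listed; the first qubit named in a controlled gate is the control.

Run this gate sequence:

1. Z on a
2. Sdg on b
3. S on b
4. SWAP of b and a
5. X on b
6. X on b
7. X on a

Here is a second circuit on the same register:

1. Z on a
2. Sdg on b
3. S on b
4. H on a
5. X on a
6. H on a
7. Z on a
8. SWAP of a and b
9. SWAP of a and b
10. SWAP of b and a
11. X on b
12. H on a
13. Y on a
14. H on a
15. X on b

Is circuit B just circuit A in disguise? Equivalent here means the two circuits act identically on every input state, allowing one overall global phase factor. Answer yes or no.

No: there is an input state on which the two circuits produce genuinely different outputs (not merely differing by a phase).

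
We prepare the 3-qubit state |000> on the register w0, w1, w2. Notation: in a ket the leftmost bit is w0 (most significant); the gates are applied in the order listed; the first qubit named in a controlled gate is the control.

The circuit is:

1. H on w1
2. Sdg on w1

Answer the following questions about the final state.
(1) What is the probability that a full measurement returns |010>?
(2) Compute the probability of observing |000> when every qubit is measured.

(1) Outcome |010> occurs with probability 1/2.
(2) A full measurement returns |000> with probability 1/2.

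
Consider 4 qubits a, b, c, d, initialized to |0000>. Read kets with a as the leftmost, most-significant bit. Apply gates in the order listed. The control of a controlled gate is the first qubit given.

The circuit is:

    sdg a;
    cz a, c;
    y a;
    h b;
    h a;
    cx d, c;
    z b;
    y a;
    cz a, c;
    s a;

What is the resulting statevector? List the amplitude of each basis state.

The final amplitudes are -1/2 on |0000>, 1/2 on |0100>, -I/2 on |1000>, I/2 on |1100>, and 0 on every other basis state.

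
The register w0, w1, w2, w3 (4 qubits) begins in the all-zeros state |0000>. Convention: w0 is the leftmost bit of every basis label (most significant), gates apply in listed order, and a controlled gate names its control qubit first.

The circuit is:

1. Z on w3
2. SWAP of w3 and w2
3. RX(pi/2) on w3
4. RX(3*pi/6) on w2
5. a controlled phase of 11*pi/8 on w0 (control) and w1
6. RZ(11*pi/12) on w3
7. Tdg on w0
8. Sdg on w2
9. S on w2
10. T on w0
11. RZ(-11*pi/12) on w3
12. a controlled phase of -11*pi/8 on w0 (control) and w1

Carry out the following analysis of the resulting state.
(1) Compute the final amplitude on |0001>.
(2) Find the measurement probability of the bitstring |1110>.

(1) The final state's coefficient on |0001> equals -I/2.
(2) The probability of measuring |1110> is 0.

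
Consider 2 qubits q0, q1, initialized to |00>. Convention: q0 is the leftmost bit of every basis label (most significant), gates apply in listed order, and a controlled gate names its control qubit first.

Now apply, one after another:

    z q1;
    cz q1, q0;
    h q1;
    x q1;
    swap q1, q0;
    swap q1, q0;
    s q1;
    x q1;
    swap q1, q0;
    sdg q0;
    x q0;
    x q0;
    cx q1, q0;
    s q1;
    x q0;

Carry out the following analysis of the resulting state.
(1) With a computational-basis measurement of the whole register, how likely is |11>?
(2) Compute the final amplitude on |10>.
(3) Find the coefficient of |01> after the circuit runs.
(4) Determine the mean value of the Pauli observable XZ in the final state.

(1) Outcome |11> occurs with probability 0. Key observation: gates 5-6 undo each other exactly, leaving only the rest of the circuit to track.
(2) The final state's coefficient on |10> equals sqrt(2)*I/2.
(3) |01> carries amplitude 0 in the final state.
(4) The expectation value of XZ is -1.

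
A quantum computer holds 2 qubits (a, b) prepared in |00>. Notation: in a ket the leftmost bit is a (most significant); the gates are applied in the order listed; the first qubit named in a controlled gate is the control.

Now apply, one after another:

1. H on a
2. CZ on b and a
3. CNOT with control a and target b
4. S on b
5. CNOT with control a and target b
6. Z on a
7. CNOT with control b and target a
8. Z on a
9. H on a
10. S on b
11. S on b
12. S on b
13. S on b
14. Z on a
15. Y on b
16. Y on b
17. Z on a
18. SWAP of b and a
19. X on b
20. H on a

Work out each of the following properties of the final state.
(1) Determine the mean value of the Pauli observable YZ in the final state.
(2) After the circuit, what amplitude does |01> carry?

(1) In the final state, YZ has expectation 0. Key observation: gates 10-13 undo each other exactly, leaving only the rest of the circuit to track.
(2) The final state's coefficient on |01> equals sqrt(2)*(1 + I)/4.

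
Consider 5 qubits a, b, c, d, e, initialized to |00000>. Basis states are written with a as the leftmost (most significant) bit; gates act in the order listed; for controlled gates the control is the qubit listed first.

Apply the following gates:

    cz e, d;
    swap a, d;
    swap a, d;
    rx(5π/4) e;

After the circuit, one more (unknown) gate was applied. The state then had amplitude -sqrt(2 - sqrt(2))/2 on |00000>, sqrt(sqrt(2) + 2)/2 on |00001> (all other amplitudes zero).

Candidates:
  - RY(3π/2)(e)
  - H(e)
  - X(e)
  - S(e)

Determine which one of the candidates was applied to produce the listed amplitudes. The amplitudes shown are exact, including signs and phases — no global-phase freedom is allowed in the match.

The applied gate was S(e).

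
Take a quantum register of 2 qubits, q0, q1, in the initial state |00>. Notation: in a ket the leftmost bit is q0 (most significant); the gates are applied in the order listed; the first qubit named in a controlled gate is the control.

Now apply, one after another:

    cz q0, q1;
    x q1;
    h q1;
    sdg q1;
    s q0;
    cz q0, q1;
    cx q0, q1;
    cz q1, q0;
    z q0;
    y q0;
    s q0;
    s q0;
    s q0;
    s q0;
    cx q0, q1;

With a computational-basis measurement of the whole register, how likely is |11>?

Outcome |11> occurs with probability 1/2. Key observation: the block from step 11 through step 14 cancels to the identity and can be dropped.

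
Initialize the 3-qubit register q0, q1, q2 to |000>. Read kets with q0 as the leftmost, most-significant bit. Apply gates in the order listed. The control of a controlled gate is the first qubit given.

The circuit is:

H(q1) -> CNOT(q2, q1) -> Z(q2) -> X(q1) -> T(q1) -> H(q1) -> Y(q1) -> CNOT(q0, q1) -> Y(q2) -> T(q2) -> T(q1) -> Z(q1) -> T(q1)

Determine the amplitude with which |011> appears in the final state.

The final state's coefficient on |011> equals -1/2 + exp(3*I*pi/4)/2.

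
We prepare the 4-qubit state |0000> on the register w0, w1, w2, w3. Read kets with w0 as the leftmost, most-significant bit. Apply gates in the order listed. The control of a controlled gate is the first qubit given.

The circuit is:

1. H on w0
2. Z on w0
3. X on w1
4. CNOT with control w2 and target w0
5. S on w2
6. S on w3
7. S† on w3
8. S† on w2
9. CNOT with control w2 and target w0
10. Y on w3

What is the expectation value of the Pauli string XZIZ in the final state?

In the final state, XZIZ has expectation -1. Key observation: gates 4-9 undo each other exactly, leaving only the rest of the circuit to track.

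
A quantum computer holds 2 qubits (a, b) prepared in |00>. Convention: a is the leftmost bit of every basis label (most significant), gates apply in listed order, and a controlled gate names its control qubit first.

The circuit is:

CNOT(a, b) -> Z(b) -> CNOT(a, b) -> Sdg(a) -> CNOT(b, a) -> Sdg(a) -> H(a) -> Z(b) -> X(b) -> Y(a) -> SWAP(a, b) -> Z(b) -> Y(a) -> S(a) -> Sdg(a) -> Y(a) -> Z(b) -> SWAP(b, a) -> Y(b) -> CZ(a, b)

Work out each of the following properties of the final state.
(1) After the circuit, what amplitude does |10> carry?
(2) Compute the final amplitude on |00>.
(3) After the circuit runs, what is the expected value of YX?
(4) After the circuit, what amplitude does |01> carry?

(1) |10> carries amplitude sqrt(2)/2 in the final state.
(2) |00> carries amplitude -sqrt(2)/2 in the final state.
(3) The expectation value of YX is 0.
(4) The final state's coefficient on |01> equals 0.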